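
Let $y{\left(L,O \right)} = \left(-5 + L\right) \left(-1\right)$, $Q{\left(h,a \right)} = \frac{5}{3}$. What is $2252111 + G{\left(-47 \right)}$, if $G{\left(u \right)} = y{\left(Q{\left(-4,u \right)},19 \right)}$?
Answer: $\frac{6756343}{3} \approx 2.2521 \cdot 10^{6}$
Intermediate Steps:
$Q{\left(h,a \right)} = \frac{5}{3}$ ($Q{\left(h,a \right)} = 5 \cdot \frac{1}{3} = \frac{5}{3}$)
$y{\left(L,O \right)} = 5 - L$
$G{\left(u \right)} = \frac{10}{3}$ ($G{\left(u \right)} = 5 - \frac{5}{3} = \frac{10}{3}$)
$2252111 + G{\left(-47 \right)} = 2252111 + \frac{10}{3} = \frac{6756343}{3}$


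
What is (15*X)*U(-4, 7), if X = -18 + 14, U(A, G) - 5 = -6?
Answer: 60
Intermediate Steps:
U(A, G) = -1 (U(A, G) = 5 - 6 = -1)
X = -4
(15*X)*U(-4, 7) = (15*(-4))*(-1) = -60*(-1) = 60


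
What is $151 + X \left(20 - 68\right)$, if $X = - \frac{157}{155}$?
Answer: $\frac{30941}{155} \approx 199.62$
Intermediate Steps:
$X = - \frac{157}{155}$ ($X = \left(-157\right) \frac{1}{155} = - \frac{157}{155} \approx -1.0129$)
$151 + X \left(20 - 68\right) = 151 - \frac{157 \left(20 - 68\right)}{155} = 151 - - \frac{7536}{155} = 151 + \frac{7536}{155} = \frac{30941}{155}$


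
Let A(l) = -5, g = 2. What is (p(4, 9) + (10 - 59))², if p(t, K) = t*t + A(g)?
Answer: 1444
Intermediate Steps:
p(t, K) = -5 + t² (p(t, K) = t*t - 5 = t² - 5 = -5 + t²)
(p(4, 9) + (10 - 59))² = ((-5 + 4²) + (10 - 59))² = ((-5 + 16) - 49)² = (11 - 49)² = (-38)² = 1444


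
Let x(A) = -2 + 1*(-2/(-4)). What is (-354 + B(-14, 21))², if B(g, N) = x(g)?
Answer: 505521/4 ≈ 1.2638e+5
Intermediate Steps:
x(A) = -3/2 (x(A) = -2 + 1*(-2*(-¼)) = -2 + 1*(½) = -2 + ½ = -3/2)
B(g, N) = -3/2
(-354 + B(-14, 21))² = (-354 - 3/2)² = (-711/2)² = 505521/4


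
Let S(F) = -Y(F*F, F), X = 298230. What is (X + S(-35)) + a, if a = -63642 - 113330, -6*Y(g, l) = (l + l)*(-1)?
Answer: 363809/3 ≈ 1.2127e+5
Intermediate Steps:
Y(g, l) = l/3 (Y(g, l) = -(l + l)*(-1)/6 = -2*l*(-1)/6 = -(-1)*l/3 = l/3)
a = -176972
S(F) = -F/3
(X + S(-35)) + a = (298230 - ⅓*(-35)) - 176972 = (298230 + 35/3) - 176972 = 894725/3 - 176972 = 363809/3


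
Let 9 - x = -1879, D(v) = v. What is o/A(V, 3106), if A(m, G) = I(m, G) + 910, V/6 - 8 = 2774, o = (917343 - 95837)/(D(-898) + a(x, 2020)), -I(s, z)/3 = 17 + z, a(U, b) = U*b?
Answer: -410753/16126499829 ≈ -2.5471e-5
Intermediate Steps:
x = 1888 (x = 9 - 1*(-1879) = 9 + 1879 = 1888)
I(s, z) = -51 - 3*z (I(s, z) = -3*(17 + z) = -51 - 3*z)
o = 410753/1906431 (o = (917343 - 95837)/(-898 + 1888*2020) = 821506/(-898 + 3813760) = 821506/3812862 = 821506*(1/3812862) = 410753/1906431 ≈ 0.21546)
V = 16692 (V = 48 + 6*2774 = 48 + 16644 = 16692)
A(m, G) = 859 - 3*G (A(m, G) = (-51 - 3*G) + 910 = 859 - 3*G)
o/A(V, 3106) = 410753/(1906431*(859 - 3*3106)) = 410753/(1906431*(859 - 9318)) = (410753/1906431)/(-8459) = (410753/1906431)*(-1/8459) = -410753/16126499829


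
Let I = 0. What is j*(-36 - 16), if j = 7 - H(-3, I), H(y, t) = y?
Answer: -520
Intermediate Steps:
j = 10 (j = 7 - 1*(-3) = 7 + 3 = 10)
j*(-36 - 16) = 10*(-36 - 16) = 10*(-52) = -520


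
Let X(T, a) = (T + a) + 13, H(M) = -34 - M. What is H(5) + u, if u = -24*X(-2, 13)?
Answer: -615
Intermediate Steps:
X(T, a) = 13 + T + a
u = -576 (u = -24*(13 - 2 + 13) = -24*24 = -576)
H(5) + u = (-34 - 1*5) - 576 = (-34 - 5) - 576 = -39 - 576 = -615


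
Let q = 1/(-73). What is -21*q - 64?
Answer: -4651/73 ≈ -63.712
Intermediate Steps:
q = -1/73 ≈ -0.013699
-21*q - 64 = -21*(-1/73) - 64 = 21/73 - 64 = -4651/73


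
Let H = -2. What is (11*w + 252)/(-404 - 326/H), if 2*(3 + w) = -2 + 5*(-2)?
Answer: -153/241 ≈ -0.63485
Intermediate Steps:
w = -9 (w = -3 + (-2 + 5*(-2))/2 = -3 + (-2 - 10)/2 = -3 + (1/2)*(-12) = -3 - 6 = -9)
(11*w + 252)/(-404 - 326/H) = (11*(-9) + 252)/(-404 - 326/(-2)) = (-99 + 252)/(-404 - 326*(-1/2)) = 153/(-404 + 163) = 153/(-241) = 153*(-1/241) = -153/241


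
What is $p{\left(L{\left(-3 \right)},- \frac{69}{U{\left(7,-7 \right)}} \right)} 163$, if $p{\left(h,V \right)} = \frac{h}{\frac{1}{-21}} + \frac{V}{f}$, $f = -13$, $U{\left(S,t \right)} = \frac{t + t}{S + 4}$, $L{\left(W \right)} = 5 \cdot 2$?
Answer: $- \frac{6353577}{182} \approx -34910.0$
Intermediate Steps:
$L{\left(W \right)} = 10$
$U{\left(S,t \right)} = \frac{2 t}{4 + S}$
$p{\left(h,V \right)} = - 21 h - \frac{V}{13}$ ($p{\left(h,V \right)} = \frac{h}{\frac{1}{-21}} + \frac{V}{-13} = \frac{h}{- \frac{1}{21}} + V \left(- \frac{1}{13}\right) = h \left(-21\right) - \frac{V}{13} = - 21 h - \frac{V}{13}$)
$p{\left(L{\left(-3 \right)},- \frac{69}{U{\left(7,-7 \right)}} \right)} 163 = \left(\left(-21\right) 10 - \frac{\left(-69\right) \frac{1}{2 \left(-7\right) \frac{1}{4 + 7}}}{13}\right) 163 = \left(-210 - \frac{\left(-69\right) \frac{1}{2 \left(-7\right) \frac{1}{11}}}{13}\right) 163 = \left(-210 - \frac{\left(-69\right) \frac{1}{- \frac{14}{11}}}{13}\right) 163 = \left(-210 - \frac{\left(-69\right) \left(- \frac{11}{14}\right)}{13}\right) 163 = \left(-210 - \frac{759}{182}\right) 163 = \left(- \frac{38979}{182}\right) 163 = - \frac{6353577}{182}$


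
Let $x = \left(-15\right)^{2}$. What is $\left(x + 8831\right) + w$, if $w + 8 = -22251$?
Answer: $-13203$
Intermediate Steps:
$x = 225$
$w = -22259$ ($w = -8 - 22251 = -22259$)
$\left(x + 8831\right) + w = \left(225 + 8831\right) - 22259 = 9056 - 22259 = -13203$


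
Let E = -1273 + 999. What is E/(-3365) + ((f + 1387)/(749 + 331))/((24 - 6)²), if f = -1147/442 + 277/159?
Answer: 1413184671679/16550199132480 ≈ 0.085388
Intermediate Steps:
E = -274
f = -59939/70278 (f = -1147*1/442 + 277*(1/159) = -1147/442 + 277/159 = -59939/70278 ≈ -0.85288)
E/(-3365) + ((f + 1387)/(749 + 331))/((24 - 6)²) = -274/(-3365) + ((-59939/70278 + 1387)/(749 + 331))/((24 - 6)²) = -274*(-1/3365) + ((97415647/70278)/1080)/(18²) = 274/3365 + ((97415647/70278)*(1/1080))/324 = 274/3365 + (97415647/75900240)*(1/324) = 274/3365 + 97415647/24591677760 = 1413184671679/16550199132480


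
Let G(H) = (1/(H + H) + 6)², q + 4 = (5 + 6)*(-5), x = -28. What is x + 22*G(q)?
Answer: 5303403/6962 ≈ 761.76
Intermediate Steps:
q = -59 (q = -4 + (5 + 6)*(-5) = -4 + 11*(-5) = -4 - 55 = -59)
G(H) = (6 + 1/(2*H))² (G(H) = (1/(2*H) + 6)² = (6 + 1/(2*H))²)
x + 22*G(q) = -28 + 22*((¼)*(1 + 12*(-59))²/(-59)²) = -28 + 22*((¼)*(1/3481)*(1 - 708)²) = -28 + 22*((¼)*(1/3481)*(-707)²) = -28 + 22*((¼)*(1/3481)*499849) = -28 + 22*(499849/13924) = -28 + 5498339/6962 = 5303403/6962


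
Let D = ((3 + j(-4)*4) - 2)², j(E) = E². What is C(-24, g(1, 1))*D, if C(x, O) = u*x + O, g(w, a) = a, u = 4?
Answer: -401375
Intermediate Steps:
C(x, O) = O + 4*x (C(x, O) = 4*x + O = O + 4*x)
D = 4225 (D = ((3 + (-4)²*4) - 2)² = ((3 + 16*4) - 2)² = ((3 + 64) - 2)² = (67 - 2)² = 65² = 4225)
C(-24, g(1, 1))*D = (1 + 4*(-24))*4225 = (1 - 96)*4225 = -95*4225 = -401375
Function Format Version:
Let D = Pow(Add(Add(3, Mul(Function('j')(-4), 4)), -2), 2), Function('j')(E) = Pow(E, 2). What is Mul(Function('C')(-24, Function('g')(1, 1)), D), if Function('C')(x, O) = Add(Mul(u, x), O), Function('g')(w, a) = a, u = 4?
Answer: -401375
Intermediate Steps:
Function('C')(x, O) = Add(O, Mul(4, x)) (Function('C')(x, O) = Add(Mul(4, x), O) = Add(O, Mul(4, x)))
D = 4225 (D = Pow(Add(Add(3, Mul(Pow(-4, 2), 4)), -2), 2) = Pow(Add(Add(3, Mul(16, 4)), -2), 2) = Pow(Add(Add(3, 64), -2), 2) = Pow(Add(67, -2), 2) = Pow(65, 2) = 4225)
Mul(Function('C')(-24, Function('g')(1, 1)), D) = Mul(Add(1, Mul(4, -24)), 4225) = Mul(Add(1, -96), 4225) = Mul(-95, 4225) = -401375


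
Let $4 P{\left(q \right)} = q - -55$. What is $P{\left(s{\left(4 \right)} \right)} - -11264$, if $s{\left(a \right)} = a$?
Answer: $\frac{45115}{4} \approx 11279.0$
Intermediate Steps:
$P{\left(q \right)} = \frac{55}{4} + \frac{q}{4}$ ($P{\left(q \right)} = \frac{q - -55}{4} = \frac{q + 55}{4} = \frac{55 + q}{4} = \frac{55}{4} + \frac{q}{4}$)
$P{\left(s{\left(4 \right)} \right)} - -11264 = \left(\frac{55}{4} + \frac{1}{4} \cdot 4\right) - -11264 = \left(\frac{55}{4} + 1\right) + 11264 = \frac{59}{4} + 11264 = \frac{45115}{4}$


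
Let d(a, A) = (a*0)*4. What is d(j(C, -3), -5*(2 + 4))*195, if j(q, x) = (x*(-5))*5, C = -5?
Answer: 0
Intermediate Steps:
j(q, x) = -25*x (j(q, x) = -5*x*5 = -25*x)
d(a, A) = 0 (d(a, A) = 0*4 = 0)
d(j(C, -3), -5*(2 + 4))*195 = 0*195 = 0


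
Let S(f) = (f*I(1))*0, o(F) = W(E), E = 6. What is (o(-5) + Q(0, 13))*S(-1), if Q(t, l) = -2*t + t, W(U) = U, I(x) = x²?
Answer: 0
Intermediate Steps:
o(F) = 6
Q(t, l) = -t
S(f) = 0 (S(f) = (f*1²)*0 = (f*1)*0 = f*0 = 0)
(o(-5) + Q(0, 13))*S(-1) = (6 - 1*0)*0 = (6 + 0)*0 = 6*0 = 0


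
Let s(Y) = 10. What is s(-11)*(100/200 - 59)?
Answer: -585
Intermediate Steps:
s(-11)*(100/200 - 59) = 10*(100/200 - 59) = 10*(100*(1/200) - 59) = 10*(1/2 - 59) = 10*(-117/2) = -585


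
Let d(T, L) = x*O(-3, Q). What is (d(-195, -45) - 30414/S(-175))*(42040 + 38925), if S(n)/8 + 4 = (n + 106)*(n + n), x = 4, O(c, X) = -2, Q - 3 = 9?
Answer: -63790623235/96584 ≈ -6.6047e+5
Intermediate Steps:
Q = 12 (Q = 3 + 9 = 12)
d(T, L) = -8 (d(T, L) = 4*(-2) = -8)
S(n) = -32 + 16*n*(106 + n) (S(n) = -32 + 8*((n + 106)*(n + n)) = -32 + 8*((106 + n)*(2*n)) = -32 + 8*(2*n*(106 + n)) = -32 + 16*n*(106 + n))
(d(-195, -45) - 30414/S(-175))*(42040 + 38925) = (-8 - 30414/(-32 + 16*(-175)**2 + 1696*(-175)))*(42040 + 38925) = (-8 - 30414/(-32 + 16*30625 - 296800))*80965 = (-8 - 30414/(-32 + 490000 - 296800))*80965 = (-8 - 30414/193168)*80965 = (-8 - 30414*1/193168)*80965 = (-8 - 15207/96584)*80965 = -787879/96584*80965 = -63790623235/96584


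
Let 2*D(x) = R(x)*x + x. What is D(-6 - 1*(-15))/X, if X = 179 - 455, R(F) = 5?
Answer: -9/92 ≈ -0.097826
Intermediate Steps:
X = -276
D(x) = 3*x (D(x) = (5*x + x)/2 = (6*x)/2 = 3*x)
D(-6 - 1*(-15))/X = (3*(-6 - 1*(-15)))/(-276) = (3*(-6 + 15))*(-1/276) = (3*9)*(-1/276) = 27*(-1/276) = -9/92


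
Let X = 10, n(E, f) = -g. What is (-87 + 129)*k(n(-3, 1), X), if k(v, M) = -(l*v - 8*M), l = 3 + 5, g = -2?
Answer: 2688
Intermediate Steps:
l = 8
n(E, f) = 2 (n(E, f) = -1*(-2) = 2)
k(v, M) = -8*v + 8*M (k(v, M) = -(8*v - 8*M) = -(-8*M + 8*v) = -8*v + 8*M)
(-87 + 129)*k(n(-3, 1), X) = (-87 + 129)*(-8*2 + 8*10) = 42*(-16 + 80) = 42*64 = 2688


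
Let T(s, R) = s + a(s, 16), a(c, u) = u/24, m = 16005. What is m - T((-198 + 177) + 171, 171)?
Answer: 47563/3 ≈ 15854.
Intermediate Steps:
a(c, u) = u/24 (a(c, u) = u*(1/24) = u/24)
T(s, R) = ⅔ + s (T(s, R) = s + (1/24)*16 = s + ⅔ = ⅔ + s)
m - T((-198 + 177) + 171, 171) = 16005 - (⅔ + ((-198 + 177) + 171)) = 16005 - (⅔ + (-21 + 171)) = 16005 - (⅔ + 150) = 16005 - 1*452/3 = 16005 - 452/3 = 47563/3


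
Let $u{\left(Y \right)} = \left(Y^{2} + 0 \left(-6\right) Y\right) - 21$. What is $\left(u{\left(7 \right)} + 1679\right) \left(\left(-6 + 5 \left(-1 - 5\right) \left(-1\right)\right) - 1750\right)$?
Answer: $-2946282$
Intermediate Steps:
$u{\left(Y \right)} = -21 + Y^{2}$ ($u{\left(Y \right)} = \left(Y^{2} + 0 Y\right) - 21 = \left(Y^{2} + 0\right) - 21 = Y^{2} - 21 = -21 + Y^{2}$)
$\left(u{\left(7 \right)} + 1679\right) \left(\left(-6 + 5 \left(-1 - 5\right) \left(-1\right)\right) - 1750\right) = \left(\left(-21 + 7^{2}\right) + 1679\right) \left(\left(-6 + 5 \left(-1 - 5\right) \left(-1\right)\right) - 1750\right) = \left(\left(-21 + 49\right) + 1679\right) \left(\left(-6 + 5 \left(\left(-6\right) \left(-1\right)\right)\right) - 1750\right) = \left(28 + 1679\right) \left(\left(-6 + 5 \cdot 6\right) - 1750\right) = 1707 \left(\left(-6 + 30\right) - 1750\right) = 1707 \left(24 - 1750\right) = 1707 \left(-1726\right) = -2946282$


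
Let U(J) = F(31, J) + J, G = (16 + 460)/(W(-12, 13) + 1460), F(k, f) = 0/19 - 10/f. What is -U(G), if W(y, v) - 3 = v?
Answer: 1347449/43911 ≈ 30.686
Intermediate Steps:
F(k, f) = -10/f (F(k, f) = 0*(1/19) - 10/f = 0 - 10/f = -10/f)
W(y, v) = 3 + v
G = 119/369 (G = (16 + 460)/((3 + 13) + 1460) = 476/(16 + 1460) = 476/1476 = 476*(1/1476) = 119/369 ≈ 0.32249)
U(J) = J - 10/J (U(J) = -10/J + J = J - 10/J)
-U(G) = -(119/369 - 10/119/369) = -(119/369 - 10*369/119) = -(119/369 - 3690/119) = -1*(-1347449/43911) = 1347449/43911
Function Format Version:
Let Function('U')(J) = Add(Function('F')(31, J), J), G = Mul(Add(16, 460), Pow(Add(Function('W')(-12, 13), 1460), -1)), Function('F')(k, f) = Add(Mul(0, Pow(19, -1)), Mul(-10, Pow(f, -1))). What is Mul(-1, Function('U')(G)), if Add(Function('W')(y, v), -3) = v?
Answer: Rational(1347449, 43911) ≈ 30.686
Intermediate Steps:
Function('F')(k, f) = Mul(-10, Pow(f, -1)) (Function('F')(k, f) = Add(Mul(0, Rational(1, 19)), Mul(-10, Pow(f, -1))) = Add(0, Mul(-10, Pow(f, -1))) = Mul(-10, Pow(f, -1)))
Function('W')(y, v) = Add(3, v)
G = Rational(119, 369) (G = Mul(Add(16, 460), Pow(Add(Add(3, 13), 1460), -1)) = Mul(476, Pow(Add(16, 1460), -1)) = Mul(476, Pow(1476, -1)) = Mul(476, Rational(1, 1476)) = Rational(119, 369) ≈ 0.32249)
Function('U')(J) = Add(J, Mul(-10, Pow(J, -1))) (Function('U')(J) = Add(Mul(-10, Pow(J, -1)), J) = Add(J, Mul(-10, Pow(J, -1))))
Mul(-1, Function('U')(G)) = Mul(-1, Add(Rational(119, 369), Mul(-10, Pow(Rational(119, 369), -1)))) = Mul(-1, Add(Rational(119, 369), Mul(-10, Rational(369, 119)))) = Mul(-1, Add(Rational(119, 369), Rational(-3690, 119))) = Mul(-1, Rational(-1347449, 43911)) = Rational(1347449, 43911)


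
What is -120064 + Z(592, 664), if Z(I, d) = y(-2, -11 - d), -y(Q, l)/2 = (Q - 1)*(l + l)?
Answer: -128164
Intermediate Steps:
y(Q, l) = -4*l*(-1 + Q) (y(Q, l) = -2*(Q - 1)*(l + l) = -2*(-1 + Q)*2*l = -4*l*(-1 + Q))
Z(I, d) = -132 - 12*d (Z(I, d) = 4*(-11 - d)*(1 - 1*(-2)) = 4*(-11 - d)*(1 + 2) = 4*(-11 - d)*3 = -132 - 12*d)
-120064 + Z(592, 664) = -120064 + (-132 - 12*664) = -120064 + (-132 - 7968) = -120064 - 8100 = -128164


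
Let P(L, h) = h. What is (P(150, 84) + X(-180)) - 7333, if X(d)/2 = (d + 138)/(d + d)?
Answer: -217463/30 ≈ -7248.8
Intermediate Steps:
X(d) = (138 + d)/d (X(d) = 2*((d + 138)/(d + d)) = 2*((138 + d)/((2*d))) = 2*((138 + d)*(1/(2*d))) = 2*((138 + d)/(2*d)) = (138 + d)/d)
(P(150, 84) + X(-180)) - 7333 = (84 + (138 - 180)/(-180)) - 7333 = (84 - 1/180*(-42)) - 7333 = (84 + 7/30) - 7333 = 2527/30 - 7333 = -217463/30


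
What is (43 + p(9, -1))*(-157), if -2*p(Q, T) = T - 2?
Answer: -13973/2 ≈ -6986.5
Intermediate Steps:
p(Q, T) = 1 - T/2 (p(Q, T) = -(T - 2)/2 = -(-2 + T)/2 = 1 - T/2)
(43 + p(9, -1))*(-157) = (43 + (1 - ½*(-1)))*(-157) = (43 + (1 + ½))*(-157) = (43 + 3/2)*(-157) = (89/2)*(-157) = -13973/2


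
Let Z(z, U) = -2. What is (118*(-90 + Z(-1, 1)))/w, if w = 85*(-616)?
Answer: 1357/6545 ≈ 0.20733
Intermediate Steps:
w = -52360
(118*(-90 + Z(-1, 1)))/w = (118*(-90 - 2))/(-52360) = (118*(-92))*(-1/52360) = -10856*(-1/52360) = 1357/6545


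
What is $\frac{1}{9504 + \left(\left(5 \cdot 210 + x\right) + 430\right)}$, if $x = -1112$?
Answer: $\frac{1}{9872} \approx 0.0001013$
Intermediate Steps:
$\frac{1}{9504 + \left(\left(5 \cdot 210 + x\right) + 430\right)} = \frac{1}{9504 + \left(\left(5 \cdot 210 - 1112\right) + 430\right)} = \frac{1}{9504 + \left(\left(1050 - 1112\right) + 430\right)} = \frac{1}{9504 + \left(-62 + 430\right)} = \frac{1}{9504 + 368} = \frac{1}{9872}$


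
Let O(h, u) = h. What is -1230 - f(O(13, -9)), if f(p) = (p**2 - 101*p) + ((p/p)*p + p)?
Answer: -112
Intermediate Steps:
f(p) = p**2 - 99*p (f(p) = (p**2 - 101*p) + (1*p + p) = (p**2 - 101*p) + (p + p) = (p**2 - 101*p) + 2*p = p**2 - 99*p)
-1230 - f(O(13, -9)) = -1230 - 13*(-99 + 13) = -1230 - 13*(-86) = -1230 - 1*(-1118) = -1230 + 1118 = -112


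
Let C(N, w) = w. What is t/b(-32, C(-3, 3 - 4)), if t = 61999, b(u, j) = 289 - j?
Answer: 61999/290 ≈ 213.79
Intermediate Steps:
t/b(-32, C(-3, 3 - 4)) = 61999/(289 - (3 - 4)) = 61999/(289 - 1*(-1)) = 61999/(289 + 1) = 61999/290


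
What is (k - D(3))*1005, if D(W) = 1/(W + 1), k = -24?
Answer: -97485/4 ≈ -24371.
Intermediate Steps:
D(W) = 1/(1 + W)
(k - D(3))*1005 = (-24 - 1/(1 + 3))*1005 = (-24 - 1/4)*1005 = -97/4*1005 = -97485/4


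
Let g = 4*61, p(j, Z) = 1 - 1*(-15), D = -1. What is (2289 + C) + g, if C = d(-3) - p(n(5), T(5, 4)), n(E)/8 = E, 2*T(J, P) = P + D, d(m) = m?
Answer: 2514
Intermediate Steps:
T(J, P) = -½ + P/2 (T(J, P) = (P - 1)/2 = (-1 + P)/2 = -½ + P/2)
n(E) = 8*E
p(j, Z) = 16 (p(j, Z) = 1 + 15 = 16)
g = 244
C = -19 (C = -3 - 1*16 = -3 - 16 = -19)
(2289 + C) + g = (2289 - 19) + 244 = 2270 + 244 = 2514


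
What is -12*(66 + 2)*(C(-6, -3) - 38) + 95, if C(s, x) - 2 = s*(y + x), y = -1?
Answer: 9887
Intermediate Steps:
C(s, x) = 2 + s*(-1 + x)
-12*(66 + 2)*(C(-6, -3) - 38) + 95 = -12*(66 + 2)*((2 - 1*(-6) - 6*(-3)) - 38) + 95 = -816*((2 + 6 + 18) - 38) + 95 = -816*(26 - 38) + 95 = -816*(-12) + 95 = -12*(-816) + 95 = 9792 + 95 = 9887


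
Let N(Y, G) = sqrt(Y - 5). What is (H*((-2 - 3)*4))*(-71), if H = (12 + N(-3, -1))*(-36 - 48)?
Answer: -1431360 - 238560*I*sqrt(2) ≈ -1.4314e+6 - 3.3738e+5*I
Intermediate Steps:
N(Y, G) = sqrt(-5 + Y)
H = -1008 - 168*I*sqrt(2) (H = (12 + sqrt(-5 - 3))*(-36 - 48) = (12 + sqrt(-8))*(-84) = (12 + 2*I*sqrt(2))*(-84) = -1008 - 168*I*sqrt(2) ≈ -1008.0 - 237.59*I)
(H*((-2 - 3)*4))*(-71) = ((-1008 - 168*I*sqrt(2))*((-2 - 3)*4))*(-71) = ((-1008 - 168*I*sqrt(2))*(-5*4))*(-71) = ((-1008 - 168*I*sqrt(2))*(-20))*(-71) = (20160 + 3360*I*sqrt(2))*(-71) = -1431360 - 238560*I*sqrt(2)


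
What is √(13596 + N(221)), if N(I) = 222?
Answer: 7*√282 ≈ 117.55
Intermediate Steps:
√(13596 + N(221)) = √(13596 + 222) = √13818 = 7*√282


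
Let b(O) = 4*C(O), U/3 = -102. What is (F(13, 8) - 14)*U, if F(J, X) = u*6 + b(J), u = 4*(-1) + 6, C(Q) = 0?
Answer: 612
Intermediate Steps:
U = -306 (U = 3*(-102) = -306)
u = 2 (u = -4 + 6 = 2)
b(O) = 0 (b(O) = 4*0 = 0)
F(J, X) = 12 (F(J, X) = 2*6 + 0 = 12 + 0 = 12)
(F(13, 8) - 14)*U = (12 - 14)*(-306) = -2*(-306) = 612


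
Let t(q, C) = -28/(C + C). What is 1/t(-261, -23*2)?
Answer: 23/7 ≈ 3.2857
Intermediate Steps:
t(q, C) = -14/C (t(q, C) = -28*1/(2*C) = -14/C)
1/t(-261, -23*2) = 1/(-14/((-23*2))) = 1/(-14/(-46)) = 1/(-14*(-1/46)) = 1/(7/23) = 23/7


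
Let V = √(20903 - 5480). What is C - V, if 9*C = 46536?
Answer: 15512/3 - √15423 ≈ 5046.5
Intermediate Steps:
C = 15512/3 (C = (⅑)*46536 = 15512/3 ≈ 5170.7)
V = √15423 ≈ 124.19
C - V = 15512/3 - √15423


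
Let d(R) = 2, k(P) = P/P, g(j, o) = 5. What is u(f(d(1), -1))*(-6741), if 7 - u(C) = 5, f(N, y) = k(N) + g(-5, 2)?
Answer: -13482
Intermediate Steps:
k(P) = 1
f(N, y) = 6 (f(N, y) = 1 + 5 = 6)
u(C) = 2 (u(C) = 7 - 1*5 = 7 - 5 = 2)
u(f(d(1), -1))*(-6741) = 2*(-6741) = -13482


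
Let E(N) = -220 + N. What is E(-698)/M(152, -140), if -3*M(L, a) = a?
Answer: -1377/70 ≈ -19.671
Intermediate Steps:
M(L, a) = -a/3
E(-698)/M(152, -140) = (-220 - 698)/((-1/3*(-140))) = -918/140/3 = -918*3/140 = -1377/70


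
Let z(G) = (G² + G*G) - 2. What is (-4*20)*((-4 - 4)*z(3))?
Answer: 10240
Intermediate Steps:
z(G) = -2 + 2*G² (z(G) = (G² + G²) - 2 = 2*G² - 2 = -2 + 2*G²)
(-4*20)*((-4 - 4)*z(3)) = (-4*20)*((-4 - 4)*(-2 + 2*3²)) = -(-640)*(-2 + 2*9) = -(-640)*(-2 + 18) = -(-640)*16 = -80*(-128) = 10240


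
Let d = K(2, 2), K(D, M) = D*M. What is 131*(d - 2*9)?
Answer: -1834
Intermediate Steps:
d = 4 (d = 2*2 = 4)
131*(d - 2*9) = 131*(4 - 2*9) = 131*(4 - 18) = 131*(-14) = -1834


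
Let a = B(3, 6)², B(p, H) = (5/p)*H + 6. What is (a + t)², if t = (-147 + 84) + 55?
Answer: 61504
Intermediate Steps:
t = -8 (t = -63 + 55 = -8)
B(p, H) = 6 + 5*H/p (B(p, H) = 5*H/p + 6 = 6 + 5*H/p)
a = 256 (a = (6 + 5*6/3)² = (6 + 5*6*(⅓))² = (6 + 10)² = 16² = 256)
(a + t)² = (256 - 8)² = 248² = 61504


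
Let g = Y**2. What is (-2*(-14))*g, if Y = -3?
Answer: 252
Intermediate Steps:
g = 9 (g = (-3)**2 = 9)
(-2*(-14))*g = -2*(-14)*9 = 28*9 = 252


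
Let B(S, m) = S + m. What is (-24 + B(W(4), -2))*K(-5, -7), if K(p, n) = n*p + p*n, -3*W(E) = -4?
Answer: -5180/3 ≈ -1726.7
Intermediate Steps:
W(E) = 4/3 (W(E) = -⅓*(-4) = 4/3)
K(p, n) = 2*n*p (K(p, n) = n*p + n*p = 2*n*p)
(-24 + B(W(4), -2))*K(-5, -7) = (-24 + (4/3 - 2))*(2*(-7)*(-5)) = (-24 - ⅔)*70 = -74/3*70 = -5180/3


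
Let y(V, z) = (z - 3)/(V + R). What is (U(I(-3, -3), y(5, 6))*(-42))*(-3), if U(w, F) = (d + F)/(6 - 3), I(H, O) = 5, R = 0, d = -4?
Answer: -714/5 ≈ -142.80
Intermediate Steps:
y(V, z) = (-3 + z)/V (y(V, z) = (z - 3)/(V + 0) = (-3 + z)/V)
U(w, F) = -4/3 + F/3 (U(w, F) = (-4 + F)/(6 - 3) = (-4 + F)/3 = (-4 + F)*(⅓) = -4/3 + F/3)
(U(I(-3, -3), y(5, 6))*(-42))*(-3) = ((-4/3 + ((-3 + 6)/5)/3)*(-42))*(-3) = ((-4/3 + ((⅕)*3)/3)*(-42))*(-3) = ((-4/3 + (⅓)*(⅗))*(-42))*(-3) = ((-4/3 + ⅕)*(-42))*(-3) = -17/15*(-42)*(-3) = (238/5)*(-3) = -714/5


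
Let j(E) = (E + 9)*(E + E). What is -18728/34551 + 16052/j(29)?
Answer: 128334035/19037601 ≈ 6.7411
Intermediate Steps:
j(E) = 2*E*(9 + E) (j(E) = (9 + E)*(2*E) = 2*E*(9 + E))
-18728/34551 + 16052/j(29) = -18728/34551 + 16052/((2*29*(9 + 29))) = -18728*1/34551 + 16052/((2*29*38)) = -18728/34551 + 16052/2204 = -18728/34551 + 16052*(1/2204) = -18728/34551 + 4013/551 = 128334035/19037601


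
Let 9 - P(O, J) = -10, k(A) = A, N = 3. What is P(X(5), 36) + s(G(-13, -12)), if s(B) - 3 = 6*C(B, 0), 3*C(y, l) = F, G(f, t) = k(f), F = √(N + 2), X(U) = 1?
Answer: 22 + 2*√5 ≈ 26.472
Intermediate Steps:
F = √5 (F = √(3 + 2) = √5 ≈ 2.2361)
G(f, t) = f
C(y, l) = √5/3
P(O, J) = 19 (P(O, J) = 9 - 1*(-10) = 9 + 10 = 19)
s(B) = 3 + 2*√5 (s(B) = 3 + 6*(√5/3) = 3 + 2*√5)
P(X(5), 36) + s(G(-13, -12)) = 19 + (3 + 2*√5) = 22 + 2*√5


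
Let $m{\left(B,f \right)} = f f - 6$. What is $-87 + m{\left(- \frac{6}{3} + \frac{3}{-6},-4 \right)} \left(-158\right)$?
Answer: $-1667$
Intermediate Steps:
$m{\left(B,f \right)} = -6 + f^{2}$ ($m{\left(B,f \right)} = f^{2} - 6 = -6 + f^{2}$)
$-87 + m{\left(- \frac{6}{3} + \frac{3}{-6},-4 \right)} \left(-158\right) = -87 + \left(-6 + \left(-4\right)^{2}\right) \left(-158\right) = -87 + \left(-6 + 16\right) \left(-158\right) = -87 + 10 \left(-158\right) = -87 - 1580 = -1667$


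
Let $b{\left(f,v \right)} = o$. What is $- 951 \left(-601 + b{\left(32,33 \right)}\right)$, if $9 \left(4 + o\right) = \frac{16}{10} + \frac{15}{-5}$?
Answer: $\frac{8632544}{15} \approx 5.755 \cdot 10^{5}$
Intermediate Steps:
$o = - \frac{187}{45}$ ($o = -4 + \frac{\frac{16}{10} + \frac{15}{-5}}{9} = -4 + \frac{16 \cdot \frac{1}{10} + 15 \left(- \frac{1}{5}\right)}{9} = -4 + \frac{\frac{8}{5} - 3}{9} = -4 + \frac{1}{9} \left(- \frac{7}{5}\right) = -4 - \frac{7}{45} = - \frac{187}{45} \approx -4.1556$)
$b{\left(f,v \right)} = - \frac{187}{45}$
$- 951 \left(-601 + b{\left(32,33 \right)}\right) = - 951 \left(-601 - \frac{187}{45}\right) = \left(-951\right) \left(- \frac{27232}{45}\right) = \frac{8632544}{15}$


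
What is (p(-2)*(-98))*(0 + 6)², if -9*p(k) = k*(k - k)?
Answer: 0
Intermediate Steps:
p(k) = 0 (p(k) = -k*(k - k)/9 = -k*0/9 = -⅑*0 = 0)
(p(-2)*(-98))*(0 + 6)² = (0*(-98))*(0 + 6)² = 0*6² = 0*36 = 0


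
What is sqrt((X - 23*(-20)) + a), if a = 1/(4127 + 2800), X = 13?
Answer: 2*sqrt(5674030386)/6927 ≈ 21.749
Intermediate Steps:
a = 1/6927 ≈ 0.00014436
sqrt((X - 23*(-20)) + a) = sqrt((13 - 23*(-20)) + 1/6927) = sqrt((13 + 460) + 1/6927) = sqrt(473 + 1/6927) = sqrt(3276472/6927) = 2*sqrt(5674030386)/6927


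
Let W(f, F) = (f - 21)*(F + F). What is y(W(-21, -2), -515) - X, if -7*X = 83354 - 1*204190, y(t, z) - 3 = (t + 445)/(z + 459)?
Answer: -967133/56 ≈ -17270.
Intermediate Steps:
W(f, F) = 2*F*(-21 + f) (W(f, F) = (-21 + f)*(2*F) = 2*F*(-21 + f))
y(t, z) = 3 + (445 + t)/(459 + z) (y(t, z) = 3 + (t + 445)/(z + 459) = 3 + (445 + t)/(459 + z))
X = 120836/7 (X = -(83354 - 1*204190)/7 = -(83354 - 204190)/7 = -⅐*(-120836) = 120836/7 ≈ 17262.)
y(W(-21, -2), -515) - X = (1822 + 2*(-2)*(-21 - 21) + 3*(-515))/(459 - 515) - 1*120836/7 = (1822 + 2*(-2)*(-42) - 1545)/(-56) - 120836/7 = -(1822 + 168 - 1545)/56 - 120836/7 = -1/56*445 - 120836/7 = -445/56 - 120836/7 = -967133/56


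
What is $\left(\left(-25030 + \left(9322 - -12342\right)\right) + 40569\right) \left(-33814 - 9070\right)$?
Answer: $-1595413452$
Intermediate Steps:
$\left(\left(-25030 + \left(9322 - -12342\right)\right) + 40569\right) \left(-33814 - 9070\right) = \left(\left(-25030 + \left(9322 + 12342\right)\right) + 40569\right) \left(-42884\right) = \left(\left(-25030 + 21664\right) + 40569\right) \left(-42884\right) = \left(-3366 + 40569\right) \left(-42884\right) = 37203 \left(-42884\right) = -1595413452$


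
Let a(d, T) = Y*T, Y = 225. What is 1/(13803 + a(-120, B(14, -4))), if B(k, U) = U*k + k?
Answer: 1/4353 ≈ 0.00022973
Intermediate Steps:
B(k, U) = k + U*k
a(d, T) = 225*T
1/(13803 + a(-120, B(14, -4))) = 1/(13803 + 225*(14*(1 - 4))) = 1/(13803 + 225*(14*(-3))) = 1/(13803 + 225*(-42)) = 1/(13803 - 9450) = 1/4353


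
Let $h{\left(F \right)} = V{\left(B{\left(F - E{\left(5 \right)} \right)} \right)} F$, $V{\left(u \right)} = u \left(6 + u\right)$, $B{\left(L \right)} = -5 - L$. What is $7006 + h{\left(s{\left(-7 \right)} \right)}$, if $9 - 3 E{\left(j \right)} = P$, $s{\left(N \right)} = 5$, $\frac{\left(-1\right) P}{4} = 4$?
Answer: $\frac{62729}{9} \approx 6969.9$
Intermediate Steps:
$P = -16$ ($P = \left(-4\right) 4 = -16$)
$E{\left(j \right)} = \frac{25}{3}$ ($E{\left(j \right)} = 3 - - \frac{16}{3} = 3 + \frac{16}{3} = \frac{25}{3}$)
$h{\left(F \right)} = F \left(\frac{10}{3} - F\right) \left(\frac{28}{3} - F\right)$ ($h{\left(F \right)} = \left(-5 - \left(F - \frac{25}{3}\right)\right) \left(6 - \left(5 - \frac{25}{3} + F\right)\right) F = \left(-5 - \left(F - \frac{25}{3}\right)\right) \left(6 - \left(- \frac{10}{3} + F\right)\right) F = \left(-5 - \left(- \frac{25}{3} + F\right)\right) \left(6 - \left(- \frac{10}{3} + F\right)\right) F = \left(\frac{10}{3} - F\right) \left(6 - \left(- \frac{10}{3} + F\right)\right) F = \left(\frac{10}{3} - F\right) \left(\frac{28}{3} - F\right) F = F \left(\frac{10}{3} - F\right) \left(\frac{28}{3} - F\right)$)
$7006 + h{\left(s{\left(-7 \right)} \right)} = 7006 + \frac{1}{9} \cdot 5 \left(-28 + 3 \cdot 5\right) \left(-10 + 3 \cdot 5\right) = 7006 + \frac{1}{9} \cdot 5 \left(-28 + 15\right) \left(-10 + 15\right) = 7006 + \frac{1}{9} \cdot 5 \left(-13\right) 5 = 7006 - \frac{325}{9} = \frac{62729}{9}$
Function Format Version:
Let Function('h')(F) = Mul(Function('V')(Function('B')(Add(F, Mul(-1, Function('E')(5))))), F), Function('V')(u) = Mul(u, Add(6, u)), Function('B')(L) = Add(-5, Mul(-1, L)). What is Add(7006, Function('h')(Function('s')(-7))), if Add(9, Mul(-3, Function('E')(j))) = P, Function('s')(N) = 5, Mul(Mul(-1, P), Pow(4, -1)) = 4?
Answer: Rational(62729, 9) ≈ 6969.9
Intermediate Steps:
P = -16 (P = Mul(-4, 4) = -16)
Function('E')(j) = Rational(25, 3) (Function('E')(j) = Add(3, Mul(Rational(-1, 3), -16)) = Add(3, Rational(16, 3)) = Rational(25, 3))
Function('h')(F) = Mul(F, Add(Rational(10, 3), Mul(-1, F)), Add(Rational(28, 3), Mul(-1, F))) (Function('h')(F) = Mul(Mul(Add(-5, Mul(-1, Add(F, Mul(-1, Rational(25, 3))))), Add(6, Add(-5, Mul(-1, Add(F, Mul(-1, Rational(25, 3))))))), F) = Mul(Mul(Add(-5, Mul(-1, Add(F, Rational(-25, 3)))), Add(6, Add(-5, Mul(-1, Add(F, Rational(-25, 3)))))), F) = Mul(Mul(Add(-5, Mul(-1, Add(Rational(-25, 3), F))), Add(6, Add(-5, Mul(-1, Add(Rational(-25, 3), F))))), F) = Mul(Mul(Add(-5, Add(Rational(25, 3), Mul(-1, F))), Add(6, Add(-5, Add(Rational(25, 3), Mul(-1, F))))), F) = Mul(Mul(Add(Rational(10, 3), Mul(-1, F)), Add(6, Add(Rational(10, 3), Mul(-1, F)))), F) = Mul(Mul(Add(Rational(10, 3), Mul(-1, F)), Add(Rational(28, 3), Mul(-1, F))), F) = Mul(F, Add(Rational(10, 3), Mul(-1, F)), Add(Rational(28, 3), Mul(-1, F))))
Add(7006, Function('h')(Function('s')(-7))) = Add(7006, Mul(Rational(1, 9), 5, Add(-28, Mul(3, 5)), Add(-10, Mul(3, 5)))) = Add(7006, Mul(Rational(1, 9), 5, Add(-28, 15), Add(-10, 15))) = Add(7006, Mul(Rational(1, 9), 5, -13, 5)) = Add(7006, Rational(-325, 9)) = Rational(62729, 9)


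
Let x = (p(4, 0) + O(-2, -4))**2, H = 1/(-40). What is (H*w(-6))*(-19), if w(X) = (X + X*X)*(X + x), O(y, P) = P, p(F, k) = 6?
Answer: -57/2 ≈ -28.500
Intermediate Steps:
H = -1/40 ≈ -0.025000
x = 4 (x = (6 - 4)**2 = 2**2 = 4)
w(X) = (4 + X)*(X + X**2) (w(X) = (X + X*X)*(X + 4) = (X + X**2)*(4 + X) = (4 + X)*(X + X**2))
(H*w(-6))*(-19) = -(-3)*(4 + (-6)**2 + 5*(-6))/20*(-19) = -(-3)*(4 + 36 - 30)/20*(-19) = -(-3)*10/20*(-19) = -1/40*(-60)*(-19) = (3/2)*(-19) = -57/2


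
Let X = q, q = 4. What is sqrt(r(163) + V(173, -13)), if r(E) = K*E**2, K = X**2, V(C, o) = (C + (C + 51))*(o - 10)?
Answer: sqrt(415973) ≈ 644.96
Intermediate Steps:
X = 4
V(C, o) = (-10 + o)*(51 + 2*C) (V(C, o) = (C + (51 + C))*(-10 + o) = (51 + 2*C)*(-10 + o) = (-10 + o)*(51 + 2*C))
K = 16 (K = 4**2 = 16)
r(E) = 16*E**2
sqrt(r(163) + V(173, -13)) = sqrt(16*163**2 + (-510 - 20*173 + 51*(-13) + 2*173*(-13))) = sqrt(16*26569 + (-510 - 3460 - 663 - 4498)) = sqrt(425104 - 9131) = sqrt(415973)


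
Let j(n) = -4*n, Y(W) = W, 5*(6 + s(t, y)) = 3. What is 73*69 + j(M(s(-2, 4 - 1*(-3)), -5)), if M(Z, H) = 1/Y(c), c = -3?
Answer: 15115/3 ≈ 5038.3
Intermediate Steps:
s(t, y) = -27/5 (s(t, y) = -6 + (⅕)*3 = -6 + ⅗ = -27/5)
M(Z, H) = -⅓ (M(Z, H) = 1/(-3) = -⅓)
73*69 + j(M(s(-2, 4 - 1*(-3)), -5)) = 73*69 - 4*(-⅓) = 5037 + 4/3 = 15115/3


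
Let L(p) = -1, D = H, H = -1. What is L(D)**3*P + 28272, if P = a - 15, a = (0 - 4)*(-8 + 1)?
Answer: 28259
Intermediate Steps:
D = -1
a = 28 (a = -4*(-7) = 28)
P = 13 (P = 28 - 15 = 13)
L(D)**3*P + 28272 = (-1)**3*13 + 28272 = -1*13 + 28272 = -13 + 28272 = 28259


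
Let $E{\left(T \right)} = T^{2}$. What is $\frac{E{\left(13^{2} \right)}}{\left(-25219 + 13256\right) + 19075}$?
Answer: $\frac{28561}{7112} \approx 4.0159$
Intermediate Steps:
$\frac{E{\left(13^{2} \right)}}{\left(-25219 + 13256\right) + 19075} = \frac{\left(13^{2}\right)^{2}}{\left(-25219 + 13256\right) + 19075} = \frac{169^{2}}{-11963 + 19075} = \frac{28561}{7112}$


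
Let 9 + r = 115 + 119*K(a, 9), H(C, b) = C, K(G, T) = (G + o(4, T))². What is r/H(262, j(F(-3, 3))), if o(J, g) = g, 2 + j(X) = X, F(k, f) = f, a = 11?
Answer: 23853/131 ≈ 182.08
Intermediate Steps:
j(X) = -2 + X
K(G, T) = (G + T)²
r = 47706 (r = -9 + (115 + 119*(11 + 9)²) = -9 + (115 + 119*20²) = -9 + (115 + 119*400) = -9 + (115 + 47600) = -9 + 47715 = 47706)
r/H(262, j(F(-3, 3))) = 47706/262 = 47706*(1/262) = 23853/131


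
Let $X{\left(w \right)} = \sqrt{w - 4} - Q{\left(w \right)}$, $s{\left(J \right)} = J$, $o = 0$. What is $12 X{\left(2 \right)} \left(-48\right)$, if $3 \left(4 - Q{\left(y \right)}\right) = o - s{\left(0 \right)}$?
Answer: $2304 - 576 i \sqrt{2} \approx 2304.0 - 814.59 i$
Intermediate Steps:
$Q{\left(y \right)} = 4$ ($Q{\left(y \right)} = 4 - \frac{0 - 0}{3} = 4 - \frac{0 + 0}{3} = 4 - 0 = 4 + 0 = 4$)
$X{\left(w \right)} = -4 + \sqrt{-4 + w}$ ($X{\left(w \right)} = \sqrt{w - 4} - 4 = \sqrt{-4 + w} - 4 = -4 + \sqrt{-4 + w}$)
$12 X{\left(2 \right)} \left(-48\right) = 12 \left(-4 + \sqrt{-4 + 2}\right) \left(-48\right) = 12 \left(-4 + \sqrt{-2}\right) \left(-48\right) = 12 \left(-4 + i \sqrt{2}\right) \left(-48\right) = \left(-48 + 12 i \sqrt{2}\right) \left(-48\right) = 2304 - 576 i \sqrt{2}$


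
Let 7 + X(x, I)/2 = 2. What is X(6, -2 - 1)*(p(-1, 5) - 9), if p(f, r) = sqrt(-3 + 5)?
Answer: 90 - 10*sqrt(2) ≈ 75.858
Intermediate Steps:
X(x, I) = -10 (X(x, I) = -14 + 2*2 = -14 + 4 = -10)
p(f, r) = sqrt(2)
X(6, -2 - 1)*(p(-1, 5) - 9) = -10*(sqrt(2) - 9) = -10*(-9 + sqrt(2)) = 90 - 10*sqrt(2)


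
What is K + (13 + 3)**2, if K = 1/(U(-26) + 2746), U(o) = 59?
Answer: 718081/2805 ≈ 256.00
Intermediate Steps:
K = 1/2805 (K = 1/(59 + 2746) = 1/2805 ≈ 0.00035651)
K + (13 + 3)**2 = 1/2805 + (13 + 3)**2 = 1/2805 + 16**2 = 1/2805 + 256 = 718081/2805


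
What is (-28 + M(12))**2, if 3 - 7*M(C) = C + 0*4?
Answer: 42025/49 ≈ 857.65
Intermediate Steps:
M(C) = 3/7 - C/7 (M(C) = 3/7 - (C + 0*4)/7 = 3/7 - (C + 0)/7 = 3/7 - C/7)
(-28 + M(12))**2 = (-28 + (3/7 - 1/7*12))**2 = (-28 + (3/7 - 12/7))**2 = (-28 - 9/7)**2 = (-205/7)**2 = 42025/49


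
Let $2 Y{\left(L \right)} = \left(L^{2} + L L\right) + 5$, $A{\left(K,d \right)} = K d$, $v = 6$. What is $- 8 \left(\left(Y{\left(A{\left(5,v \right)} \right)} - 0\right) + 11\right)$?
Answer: $-7308$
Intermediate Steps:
$Y{\left(L \right)} = \frac{5}{2} + L^{2}$ ($Y{\left(L \right)} = \frac{\left(L^{2} + L L\right) + 5}{2} = \frac{\left(L^{2} + L^{2}\right) + 5}{2} = \frac{2 L^{2} + 5}{2} = \frac{5 + 2 L^{2}}{2} = \frac{5}{2} + L^{2}$)
$- 8 \left(\left(Y{\left(A{\left(5,v \right)} \right)} - 0\right) + 11\right) = - 8 \left(\left(\left(\frac{5}{2} + \left(5 \cdot 6\right)^{2}\right) - 0\right) + 11\right) = - 8 \left(\left(\left(\frac{5}{2} + 30^{2}\right) + 0\right) + 11\right) = - 8 \left(\left(\left(\frac{5}{2} + 900\right) + 0\right) + 11\right) = - 8 \left(\left(\frac{1805}{2} + 0\right) + 11\right) = - 8 \left(\frac{1805}{2} + 11\right) = \left(-8\right) \frac{1827}{2} = -7308$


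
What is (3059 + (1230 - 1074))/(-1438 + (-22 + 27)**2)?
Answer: -3215/1413 ≈ -2.2753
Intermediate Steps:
(3059 + (1230 - 1074))/(-1438 + (-22 + 27)**2) = (3059 + 156)/(-1438 + 5**2) = 3215/(-1438 + 25) = 3215/(-1413) = 3215*(-1/1413) = -3215/1413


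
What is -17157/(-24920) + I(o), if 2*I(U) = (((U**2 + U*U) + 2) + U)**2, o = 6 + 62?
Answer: 154548723171/3560 ≈ 4.3413e+7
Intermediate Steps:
o = 68
I(U) = (2 + U + 2*U**2)**2/2 (I(U) = (((U**2 + U*U) + 2) + U)**2/2 = (((U**2 + U**2) + 2) + U)**2/2 = ((2*U**2 + 2) + U)**2/2 = ((2 + 2*U**2) + U)**2/2 = (2 + U + 2*U**2)**2/2)
-17157/(-24920) + I(o) = -17157/(-24920) + (2 + 68 + 2*68**2)**2/2 = -17157*(-1/24920) + (2 + 68 + 2*4624)**2/2 = 2451/3560 + (2 + 68 + 9248)**2/2 = 2451/3560 + (1/2)*9318**2 = 2451/3560 + (1/2)*86825124 = 2451/3560 + 43412562 = 154548723171/3560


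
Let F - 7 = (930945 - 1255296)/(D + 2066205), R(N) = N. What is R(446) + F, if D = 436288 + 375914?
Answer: 144843780/319823 ≈ 452.89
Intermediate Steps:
D = 812202
F = 2202722/319823 (F = 7 + (930945 - 1255296)/(812202 + 2066205) = 7 - 324351/2878407 = 7 - 324351*1/2878407 = 7 - 36039/319823 = 2202722/319823 ≈ 6.8873)
R(446) + F = 446 + 2202722/319823 = 144843780/319823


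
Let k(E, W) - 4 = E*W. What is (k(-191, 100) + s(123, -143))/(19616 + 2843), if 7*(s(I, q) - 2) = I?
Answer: -133535/157213 ≈ -0.84939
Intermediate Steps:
s(I, q) = 2 + I/7
k(E, W) = 4 + E*W
(k(-191, 100) + s(123, -143))/(19616 + 2843) = ((4 - 191*100) + (2 + (⅐)*123))/(19616 + 2843) = ((4 - 19100) + (2 + 123/7))/22459 = (-19096 + 137/7)*(1/22459) = -133535/7*1/22459 = -133535/157213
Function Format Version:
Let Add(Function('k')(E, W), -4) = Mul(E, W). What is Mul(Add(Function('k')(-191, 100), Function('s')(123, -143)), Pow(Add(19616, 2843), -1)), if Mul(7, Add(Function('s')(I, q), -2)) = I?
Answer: Rational(-133535, 157213) ≈ -0.84939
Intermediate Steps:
Function('s')(I, q) = Add(2, Mul(Rational(1, 7), I))
Function('k')(E, W) = Add(4, Mul(E, W))
Mul(Add(Function('k')(-191, 100), Function('s')(123, -143)), Pow(Add(19616, 2843), -1)) = Mul(Add(Add(4, Mul(-191, 100)), Add(2, Mul(Rational(1, 7), 123))), Pow(Add(19616, 2843), -1)) = Mul(Add(Add(4, -19100), Add(2, Rational(123, 7))), Pow(22459, -1)) = Mul(Add(-19096, Rational(137, 7)), Rational(1, 22459)) = Mul(Rational(-133535, 7), Rational(1, 22459)) = Rational(-133535, 157213)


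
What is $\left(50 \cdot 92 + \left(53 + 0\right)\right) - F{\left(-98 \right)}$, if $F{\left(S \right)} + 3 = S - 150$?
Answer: $4904$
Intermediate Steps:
$F{\left(S \right)} = -153 + S$ ($F{\left(S \right)} = -3 + \left(S - 150\right) = -3 + \left(-150 + S\right) = -153 + S$)
$\left(50 \cdot 92 + \left(53 + 0\right)\right) - F{\left(-98 \right)} = \left(50 \cdot 92 + \left(53 + 0\right)\right) - \left(-153 - 98\right) = \left(4600 + 53\right) - -251 = 4653 + 251 = 4904$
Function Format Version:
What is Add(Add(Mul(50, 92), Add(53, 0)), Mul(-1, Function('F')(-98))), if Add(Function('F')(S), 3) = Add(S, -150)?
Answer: 4904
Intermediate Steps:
Function('F')(S) = Add(-153, S) (Function('F')(S) = Add(-3, Add(S, -150)) = Add(-3, Add(-150, S)) = Add(-153, S))
Add(Add(Mul(50, 92), Add(53, 0)), Mul(-1, Function('F')(-98))) = Add(Add(Mul(50, 92), Add(53, 0)), Mul(-1, Add(-153, -98))) = Add(Add(4600, 53), Mul(-1, -251)) = Add(4653, 251) = 4904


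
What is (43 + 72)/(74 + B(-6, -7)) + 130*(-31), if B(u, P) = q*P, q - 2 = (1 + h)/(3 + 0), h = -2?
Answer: -753265/187 ≈ -4028.2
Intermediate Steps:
q = 5/3 (q = 2 + (1 - 2)/(3 + 0) = 2 - 1/3 = 2 - 1*⅓ = 2 - ⅓ = 5/3 ≈ 1.6667)
B(u, P) = 5*P/3
(43 + 72)/(74 + B(-6, -7)) + 130*(-31) = (43 + 72)/(74 + (5/3)*(-7)) + 130*(-31) = 115/(74 - 35/3) - 4030 = 115/(187/3) - 4030 = 115*(3/187) - 4030 = 345/187 - 4030 = -753265/187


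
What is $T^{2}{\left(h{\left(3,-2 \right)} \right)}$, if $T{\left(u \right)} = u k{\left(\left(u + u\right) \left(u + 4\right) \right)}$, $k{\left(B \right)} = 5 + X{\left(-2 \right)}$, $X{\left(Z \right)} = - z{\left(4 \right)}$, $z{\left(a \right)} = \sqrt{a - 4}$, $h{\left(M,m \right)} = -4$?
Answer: $400$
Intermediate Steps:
$z{\left(a \right)} = \sqrt{-4 + a}$
$X{\left(Z \right)} = 0$ ($X{\left(Z \right)} = - \sqrt{-4 + 4} = - \sqrt{0} = \left(-1\right) 0 = 0$)
$k{\left(B \right)} = 5$ ($k{\left(B \right)} = 5 + 0 = 5$)
$T{\left(u \right)} = 5 u$ ($T{\left(u \right)} = u 5 = 5 u$)
$T^{2}{\left(h{\left(3,-2 \right)} \right)} = \left(5 \left(-4\right)\right)^{2} = \left(-20\right)^{2} = 400$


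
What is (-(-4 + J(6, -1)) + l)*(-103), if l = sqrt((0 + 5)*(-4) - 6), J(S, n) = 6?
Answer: 206 - 103*I*sqrt(26) ≈ 206.0 - 525.2*I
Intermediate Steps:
l = I*sqrt(26) (l = sqrt(5*(-4) - 6) = sqrt(-20 - 6) = sqrt(-26) = I*sqrt(26) ≈ 5.099*I)
(-(-4 + J(6, -1)) + l)*(-103) = (-(-4 + 6) + I*sqrt(26))*(-103) = (-1*2 + I*sqrt(26))*(-103) = (-2 + I*sqrt(26))*(-103) = 206 - 103*I*sqrt(26)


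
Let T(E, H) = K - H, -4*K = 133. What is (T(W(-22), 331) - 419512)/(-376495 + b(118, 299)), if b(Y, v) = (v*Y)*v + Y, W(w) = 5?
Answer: -1679505/40691764 ≈ -0.041274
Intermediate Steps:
b(Y, v) = Y + Y*v**2 (b(Y, v) = (Y*v)*v + Y = Y*v**2 + Y = Y + Y*v**2)
K = -133/4 (K = -1/4*133 = -133/4 ≈ -33.250)
T(E, H) = -133/4 - H
(T(W(-22), 331) - 419512)/(-376495 + b(118, 299)) = ((-133/4 - 1*331) - 419512)/(-376495 + 118*(1 + 299**2)) = ((-133/4 - 331) - 419512)/(-376495 + 118*(1 + 89401)) = (-1457/4 - 419512)/(-376495 + 118*89402) = -1679505/(4*(-376495 + 10549436)) = -1679505/4/10172941 = -1679505/4*1/10172941 = -1679505/40691764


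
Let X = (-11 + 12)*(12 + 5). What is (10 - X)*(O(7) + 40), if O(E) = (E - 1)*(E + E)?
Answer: -868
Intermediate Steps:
X = 17 (X = 1*17 = 17)
O(E) = 2*E*(-1 + E) (O(E) = (-1 + E)*(2*E) = 2*E*(-1 + E))
(10 - X)*(O(7) + 40) = (10 - 1*17)*(2*7*(-1 + 7) + 40) = (10 - 17)*(2*7*6 + 40) = -7*(84 + 40) = -7*124 = -868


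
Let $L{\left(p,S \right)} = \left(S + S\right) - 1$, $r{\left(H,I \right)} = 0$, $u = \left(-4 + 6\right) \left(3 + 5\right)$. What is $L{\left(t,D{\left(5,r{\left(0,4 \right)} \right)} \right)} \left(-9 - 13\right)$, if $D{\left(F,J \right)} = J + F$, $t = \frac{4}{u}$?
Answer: $-198$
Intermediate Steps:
$u = 16$ ($u = 2 \cdot 8 = 16$)
$t = \frac{1}{4}$ ($t = \frac{4}{16} = 4 \cdot \frac{1}{16} = \frac{1}{4} \approx 0.25$)
$D{\left(F,J \right)} = F + J$
$L{\left(p,S \right)} = -1 + 2 S$ ($L{\left(p,S \right)} = 2 S - 1 = -1 + 2 S$)
$L{\left(t,D{\left(5,r{\left(0,4 \right)} \right)} \right)} \left(-9 - 13\right) = \left(-1 + 2 \left(5 + 0\right)\right) \left(-9 - 13\right) = \left(-1 + 2 \cdot 5\right) \left(-22\right) = \left(-1 + 10\right) \left(-22\right) = 9 \left(-22\right) = -198$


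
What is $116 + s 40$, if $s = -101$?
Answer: $-3924$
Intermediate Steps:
$116 + s 40 = 116 - 4040 = -3924$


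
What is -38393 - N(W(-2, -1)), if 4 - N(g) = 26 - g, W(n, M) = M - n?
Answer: -38372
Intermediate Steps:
N(g) = -22 + g (N(g) = 4 - (26 - g) = 4 + (-26 + g) = -22 + g)
-38393 - N(W(-2, -1)) = -38393 - (-22 + (-1 - 1*(-2))) = -38393 - (-22 + (-1 + 2)) = -38393 - (-22 + 1) = -38393 - 1*(-21) = -38393 + 21 = -38372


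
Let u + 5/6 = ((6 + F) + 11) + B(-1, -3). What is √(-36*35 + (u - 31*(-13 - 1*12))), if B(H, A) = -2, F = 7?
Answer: 11*I*√138/6 ≈ 21.537*I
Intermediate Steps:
u = 127/6 (u = -⅚ + (((6 + 7) + 11) - 2) = -⅚ + ((13 + 11) - 2) = -⅚ + (24 - 2) = -⅚ + 22 = 127/6 ≈ 21.167)
√(-36*35 + (u - 31*(-13 - 1*12))) = √(-36*35 + (127/6 - 31*(-13 - 1*12))) = √(-1260 + (127/6 - 31*(-13 - 12))) = √(-1260 + (127/6 - 31*(-25))) = √(-1260 + (127/6 + 775)) = √(-1260 + 4777/6) = √(-2783/6) = 11*I*√138/6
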